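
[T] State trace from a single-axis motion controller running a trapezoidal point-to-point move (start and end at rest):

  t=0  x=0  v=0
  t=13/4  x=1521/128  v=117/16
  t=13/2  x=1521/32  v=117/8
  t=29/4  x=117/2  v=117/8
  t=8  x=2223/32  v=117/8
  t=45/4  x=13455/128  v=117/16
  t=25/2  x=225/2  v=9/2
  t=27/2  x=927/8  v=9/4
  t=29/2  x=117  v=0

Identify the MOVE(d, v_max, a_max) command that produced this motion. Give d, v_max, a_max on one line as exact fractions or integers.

final state: t=29/2, x=117, v=0 → d = 117
a_max = (117/16−0)/(13/4−0) = 9/4
max v = 117/8 over t∈[13/2,8] → v_max = 117/8
check: 117/8·(13/2+3/2) = 117 ✓

d=117 v_max=117/8 a_max=9/4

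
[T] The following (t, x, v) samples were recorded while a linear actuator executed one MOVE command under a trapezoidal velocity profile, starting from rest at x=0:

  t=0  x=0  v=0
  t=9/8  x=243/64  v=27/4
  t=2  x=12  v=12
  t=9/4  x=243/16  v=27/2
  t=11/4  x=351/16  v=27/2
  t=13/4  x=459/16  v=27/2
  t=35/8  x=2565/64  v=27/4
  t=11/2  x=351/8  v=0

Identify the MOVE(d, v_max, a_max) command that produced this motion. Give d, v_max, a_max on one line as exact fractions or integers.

d=351/8 v_max=27/2 a_max=6

final state: t=11/2, x=351/8, v=0 → d = 351/8
a_max = (27/4−0)/(9/8−0) = 6
max v = 27/2 over t∈[9/4,13/4] → v_max = 27/2
check: 27/2·(9/4+1) = 351/8 ✓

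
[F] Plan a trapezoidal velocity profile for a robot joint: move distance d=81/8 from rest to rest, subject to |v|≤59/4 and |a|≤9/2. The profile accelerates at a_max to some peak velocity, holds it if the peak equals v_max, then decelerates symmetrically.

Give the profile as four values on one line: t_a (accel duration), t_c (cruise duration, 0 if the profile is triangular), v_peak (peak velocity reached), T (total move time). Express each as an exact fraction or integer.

t_a=3/2 t_c=0 v_peak=27/4 T=3

v_max²/a_max = (59/4)²/(9/2) = 3481/72
81/8 < 3481/72 so t_c = 0
v_peak = √(81/8·9/2) = √(729/16) = 27/4
t_a = (27/4)/(9/2) = 3/2; t_c = 0
T = 2·3/2 = 3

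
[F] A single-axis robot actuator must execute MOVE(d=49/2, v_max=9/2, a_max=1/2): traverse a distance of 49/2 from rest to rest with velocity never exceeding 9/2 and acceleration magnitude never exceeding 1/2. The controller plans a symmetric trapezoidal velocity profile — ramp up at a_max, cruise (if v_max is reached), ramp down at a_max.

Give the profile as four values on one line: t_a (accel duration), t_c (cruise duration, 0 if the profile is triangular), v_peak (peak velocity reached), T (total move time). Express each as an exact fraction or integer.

vₘ²/aₘ = (9/2)²/(1/2) = 81/2
49/2 < 81/2 → triangular
v_peak = √(49/2·1/2) = √(49/4) = 7/2
t_a = (7/2)/(1/2) = 7; t_c = 0
T = 2·7 = 14

t_a=7 t_c=0 v_peak=7/2 T=14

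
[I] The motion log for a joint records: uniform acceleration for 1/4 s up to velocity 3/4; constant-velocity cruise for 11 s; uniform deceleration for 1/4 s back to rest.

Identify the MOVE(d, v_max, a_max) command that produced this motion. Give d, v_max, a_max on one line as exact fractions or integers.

d=135/16 v_max=3/4 a_max=3

a_max = (3/4)/(1/4) = 3
d_a = ½·3/4·1/4 = 3/32; d_c = 3/4·11 = 33/4
d = 2·3/32 + 33/4 = 135/16
t_c = 11 > 0 so v_max = 3/4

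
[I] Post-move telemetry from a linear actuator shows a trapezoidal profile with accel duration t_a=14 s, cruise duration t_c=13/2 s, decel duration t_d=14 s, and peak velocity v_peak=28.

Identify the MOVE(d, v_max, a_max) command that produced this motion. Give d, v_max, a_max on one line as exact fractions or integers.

d=574 v_max=28 a_max=2

a_max = 28/14 = 2
d_a = ½·28·14 = 196; d_c = 28·13/2 = 182
d = 2·196 + 182 = 574
t_c = 13/2 > 0 ⇒ limit active, v_max = 28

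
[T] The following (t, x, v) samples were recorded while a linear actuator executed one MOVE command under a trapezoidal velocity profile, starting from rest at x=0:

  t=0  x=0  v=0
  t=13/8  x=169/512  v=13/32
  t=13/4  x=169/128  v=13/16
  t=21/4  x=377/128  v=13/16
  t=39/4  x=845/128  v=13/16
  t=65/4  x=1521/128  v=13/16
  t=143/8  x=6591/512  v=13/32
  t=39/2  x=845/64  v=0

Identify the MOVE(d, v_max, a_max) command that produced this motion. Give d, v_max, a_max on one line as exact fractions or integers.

d=845/64 v_max=13/16 a_max=1/4

final state: t=39/2, x=845/64, v=0 → d = 845/64
a_max = (13/32−0)/(13/8−0) = 1/4
max v = 13/16 over t∈[13/4,65/4] → v_max = 13/16
check: 13/16·(13/4+13) = 845/64 ✓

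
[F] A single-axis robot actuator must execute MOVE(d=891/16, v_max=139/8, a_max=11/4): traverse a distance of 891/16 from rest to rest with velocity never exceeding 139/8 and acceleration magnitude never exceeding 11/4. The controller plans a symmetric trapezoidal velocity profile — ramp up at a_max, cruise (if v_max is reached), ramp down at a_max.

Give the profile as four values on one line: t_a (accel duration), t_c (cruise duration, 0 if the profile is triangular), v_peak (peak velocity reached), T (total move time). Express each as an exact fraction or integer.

(v_max)²/a_max = (139/8)²/(11/4) = 19321/176
891/16 < 19321/176 → triangular
v_peak = √(891/16·11/4) = √(9801/64) = 99/8
t_a = (99/8)/(11/4) = 9/2; t_c = 0
T = 2·9/2 = 9

t_a=9/2 t_c=0 v_peak=99/8 T=9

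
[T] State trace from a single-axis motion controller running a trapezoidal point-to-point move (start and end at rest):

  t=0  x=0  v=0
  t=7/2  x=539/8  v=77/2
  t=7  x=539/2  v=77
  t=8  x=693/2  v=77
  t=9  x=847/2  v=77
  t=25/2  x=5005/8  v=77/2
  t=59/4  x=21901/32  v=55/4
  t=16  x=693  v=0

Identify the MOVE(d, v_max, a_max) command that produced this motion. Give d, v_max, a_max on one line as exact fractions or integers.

final state: t=16, x=693, v=0 → d = 693
a_max = (77/2−0)/(7/2−0) = 11
max v = 77 over t∈[7,9] → v_max = 77
check: 77·(7+2) = 693 ✓

d=693 v_max=77 a_max=11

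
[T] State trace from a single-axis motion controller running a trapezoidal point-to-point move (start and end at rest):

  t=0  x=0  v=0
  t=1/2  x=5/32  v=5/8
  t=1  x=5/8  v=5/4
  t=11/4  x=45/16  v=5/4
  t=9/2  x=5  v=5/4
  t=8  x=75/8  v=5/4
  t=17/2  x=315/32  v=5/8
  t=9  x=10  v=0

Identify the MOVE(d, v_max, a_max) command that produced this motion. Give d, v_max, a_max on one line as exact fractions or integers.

d=10 v_max=5/4 a_max=5/4

final state: t=9, x=10, v=0 → d = 10
a_max = (5/8−0)/(1/2−0) = 5/4
max v = 5/4 over t∈[1,8] → v_max = 5/4
check: 5/4·(1+7) = 10 ✓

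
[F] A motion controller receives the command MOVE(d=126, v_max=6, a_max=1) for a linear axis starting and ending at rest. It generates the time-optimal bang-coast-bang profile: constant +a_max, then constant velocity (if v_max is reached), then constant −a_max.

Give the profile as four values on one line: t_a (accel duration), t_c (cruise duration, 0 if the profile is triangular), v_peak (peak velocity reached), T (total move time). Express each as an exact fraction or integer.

vₘ²/aₘ = 6²/1 = 36
126 ≥ 36 ⇒ cruise phase
t_a = 6/1 = 6; v_peak = 6
d_cruise = 126 − 36 = 90; t_c = 90/6 = 15
T = 2·6 + 15 = 27

t_a=6 t_c=15 v_peak=6 T=27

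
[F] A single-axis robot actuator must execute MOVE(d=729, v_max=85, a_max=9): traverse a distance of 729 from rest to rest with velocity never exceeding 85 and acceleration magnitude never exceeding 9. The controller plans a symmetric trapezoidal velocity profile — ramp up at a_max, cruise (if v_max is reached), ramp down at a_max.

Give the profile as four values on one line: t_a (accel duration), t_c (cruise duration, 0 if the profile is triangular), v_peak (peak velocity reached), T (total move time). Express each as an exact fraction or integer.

t_a=9 t_c=0 v_peak=81 T=18

(v_max)²/a_max = 85²/9 = 7225/9
729 < 7225/9 so t_c = 0
v_peak = √(729·9) = √6561 = 81
t_a = 81/9 = 9; t_c = 0
T = 2·9 = 18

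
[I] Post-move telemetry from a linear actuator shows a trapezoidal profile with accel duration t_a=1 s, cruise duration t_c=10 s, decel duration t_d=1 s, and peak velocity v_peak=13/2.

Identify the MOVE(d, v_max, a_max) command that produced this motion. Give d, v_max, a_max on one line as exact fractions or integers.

d=143/2 v_max=13/2 a_max=13/2

a_max = (13/2)/1 = 13/2
d_a = ½·13/2·1 = 13/4; d_c = 13/2·10 = 65
d = 2·13/4 + 65 = 143/2
t_c = 10 > 0 so v_max = 13/2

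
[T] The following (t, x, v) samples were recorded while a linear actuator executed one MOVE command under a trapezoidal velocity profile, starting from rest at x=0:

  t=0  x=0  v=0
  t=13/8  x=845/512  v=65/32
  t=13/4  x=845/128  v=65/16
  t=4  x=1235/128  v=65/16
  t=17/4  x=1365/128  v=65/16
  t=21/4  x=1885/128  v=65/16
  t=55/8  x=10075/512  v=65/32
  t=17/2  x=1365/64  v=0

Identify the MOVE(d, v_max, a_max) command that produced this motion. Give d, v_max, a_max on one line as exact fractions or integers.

d=1365/64 v_max=65/16 a_max=5/4

final state: t=17/2, x=1365/64, v=0 → d = 1365/64
a_max = (65/32−0)/(13/8−0) = 5/4
max v = 65/16 over t∈[13/4,21/4] → v_max = 65/16
check: 65/16·(13/4+2) = 1365/64 ✓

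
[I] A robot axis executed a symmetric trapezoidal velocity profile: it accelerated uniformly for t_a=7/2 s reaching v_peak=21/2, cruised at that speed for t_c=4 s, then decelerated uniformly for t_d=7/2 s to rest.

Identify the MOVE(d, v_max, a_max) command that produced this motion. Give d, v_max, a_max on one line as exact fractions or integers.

a_max = (21/2)/(7/2) = 3
d_a = ½·21/2·7/2 = 147/8; d_c = 21/2·4 = 42
d = 2·147/8 + 42 = 315/4
t_c = 4 > 0 so v_max = 21/2

d=315/4 v_max=21/2 a_max=3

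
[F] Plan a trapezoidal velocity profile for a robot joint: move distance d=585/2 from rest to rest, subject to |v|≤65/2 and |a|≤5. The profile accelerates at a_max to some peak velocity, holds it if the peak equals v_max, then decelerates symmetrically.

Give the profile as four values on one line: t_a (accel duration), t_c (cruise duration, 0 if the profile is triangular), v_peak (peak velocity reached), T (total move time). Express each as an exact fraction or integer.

(v_max)²/a_max = (65/2)²/5 = 845/4
585/2 ≥ 845/4 ⇒ cruise phase
t_a = (65/2)/5 = 13/2; v_peak = 65/2
d_cruise = 585/2 − 845/4 = 325/4; t_c = (325/4)/(65/2) = 5/2
T = 2·13/2 + 5/2 = 31/2

t_a=13/2 t_c=5/2 v_peak=65/2 T=31/2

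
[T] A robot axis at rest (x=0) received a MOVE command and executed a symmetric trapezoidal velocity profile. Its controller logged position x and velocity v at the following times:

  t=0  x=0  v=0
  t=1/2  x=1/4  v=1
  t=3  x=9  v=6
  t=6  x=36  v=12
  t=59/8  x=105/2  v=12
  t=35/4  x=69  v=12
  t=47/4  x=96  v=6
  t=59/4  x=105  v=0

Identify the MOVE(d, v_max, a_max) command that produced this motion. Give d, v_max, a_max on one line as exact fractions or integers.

d=105 v_max=12 a_max=2

final state: t=59/4, x=105, v=0 → d = 105
a_max = (1−0)/(1/2−0) = 2
max v = 12 over t∈[6,35/4] → v_max = 12
check: 12·(6+11/4) = 105 ✓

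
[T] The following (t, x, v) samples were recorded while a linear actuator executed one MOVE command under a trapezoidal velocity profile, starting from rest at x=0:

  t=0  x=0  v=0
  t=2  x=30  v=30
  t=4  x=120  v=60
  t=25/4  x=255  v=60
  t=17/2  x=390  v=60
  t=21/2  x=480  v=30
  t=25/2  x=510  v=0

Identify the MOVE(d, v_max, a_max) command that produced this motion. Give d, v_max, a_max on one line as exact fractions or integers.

d=510 v_max=60 a_max=15

final state: t=25/2, x=510, v=0 → d = 510
a_max = (30−0)/(2−0) = 15
max v = 60 over t∈[4,17/2] → v_max = 60
check: 60·(4+9/2) = 510 ✓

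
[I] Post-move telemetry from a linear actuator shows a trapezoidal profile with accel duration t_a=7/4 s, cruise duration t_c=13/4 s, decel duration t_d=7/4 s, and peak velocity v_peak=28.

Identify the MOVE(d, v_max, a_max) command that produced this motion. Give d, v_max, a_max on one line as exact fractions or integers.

a_max = 28/(7/4) = 16
d_a = ½·28·7/4 = 49/2; d_c = 28·13/4 = 91
d = 2·49/2 + 91 = 140
t_c = 13/4 > 0 ⇒ limit active, v_max = 28

d=140 v_max=28 a_max=16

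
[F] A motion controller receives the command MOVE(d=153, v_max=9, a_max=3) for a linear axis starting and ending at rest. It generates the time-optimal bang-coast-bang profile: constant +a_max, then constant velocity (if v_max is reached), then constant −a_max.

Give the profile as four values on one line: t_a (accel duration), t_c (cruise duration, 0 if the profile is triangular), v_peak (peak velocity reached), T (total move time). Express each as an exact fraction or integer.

(v_max)²/a_max = 9²/3 = 27
153 ≥ 27 ⇒ cruise phase
t_a = 9/3 = 3; v_peak = 9
d_cruise = 153 − 27 = 126; t_c = 126/9 = 14
T = 2·3 + 14 = 20

t_a=3 t_c=14 v_peak=9 T=20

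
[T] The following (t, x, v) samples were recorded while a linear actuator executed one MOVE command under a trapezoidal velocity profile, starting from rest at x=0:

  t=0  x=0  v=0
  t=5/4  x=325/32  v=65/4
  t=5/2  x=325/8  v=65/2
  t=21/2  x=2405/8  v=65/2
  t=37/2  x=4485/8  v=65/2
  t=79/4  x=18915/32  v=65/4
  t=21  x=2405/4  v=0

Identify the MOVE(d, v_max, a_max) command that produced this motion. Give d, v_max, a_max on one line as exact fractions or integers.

d=2405/4 v_max=65/2 a_max=13

final state: t=21, x=2405/4, v=0 → d = 2405/4
a_max = (65/4−0)/(5/4−0) = 13
max v = 65/2 over t∈[5/2,37/2] → v_max = 65/2
check: 65/2·(5/2+16) = 2405/4 ✓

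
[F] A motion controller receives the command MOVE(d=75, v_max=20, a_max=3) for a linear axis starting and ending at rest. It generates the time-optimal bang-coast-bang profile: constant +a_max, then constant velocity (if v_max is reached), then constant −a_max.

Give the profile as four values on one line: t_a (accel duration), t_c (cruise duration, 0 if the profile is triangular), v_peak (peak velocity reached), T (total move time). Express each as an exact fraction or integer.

vₘ²/aₘ = 20²/3 = 400/3
75 < 400/3 → triangular
v_peak = √(75·3) = √225 = 15
t_a = 15/3 = 5; t_c = 0
T = 2·5 = 10

t_a=5 t_c=0 v_peak=15 T=10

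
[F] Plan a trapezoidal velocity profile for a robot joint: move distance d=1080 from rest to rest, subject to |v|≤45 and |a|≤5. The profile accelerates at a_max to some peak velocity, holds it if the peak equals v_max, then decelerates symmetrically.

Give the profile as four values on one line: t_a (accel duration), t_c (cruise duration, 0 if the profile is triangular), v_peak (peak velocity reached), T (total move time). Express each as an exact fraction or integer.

t_a=9 t_c=15 v_peak=45 T=33

(v_max)²/a_max = 45²/5 = 405
1080 ≥ 405 ⇒ cruise phase
t_a = 45/5 = 9; v_peak = 45
d_cruise = 1080 − 405 = 675; t_c = 675/45 = 15
T = 2·9 + 15 = 33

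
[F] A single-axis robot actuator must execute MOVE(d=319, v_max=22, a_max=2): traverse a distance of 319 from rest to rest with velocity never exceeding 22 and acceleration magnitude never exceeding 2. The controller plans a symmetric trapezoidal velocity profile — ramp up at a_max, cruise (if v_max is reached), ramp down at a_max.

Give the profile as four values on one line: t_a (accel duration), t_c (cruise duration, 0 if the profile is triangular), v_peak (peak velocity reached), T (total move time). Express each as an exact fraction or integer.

t_a=11 t_c=7/2 v_peak=22 T=51/2

(v_max)²/a_max = 22²/2 = 242
319 ≥ 242 ⇒ cruise phase
t_a = 22/2 = 11; v_peak = 22
d_cruise = 319 − 242 = 77; t_c = 77/22 = 7/2
T = 2·11 + 7/2 = 51/2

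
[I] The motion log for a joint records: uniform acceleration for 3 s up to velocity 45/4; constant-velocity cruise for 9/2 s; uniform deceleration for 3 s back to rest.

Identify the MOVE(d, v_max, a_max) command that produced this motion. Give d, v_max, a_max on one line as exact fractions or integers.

d=675/8 v_max=45/4 a_max=15/4

a_max = (45/4)/3 = 15/4
d_a = ½·45/4·3 = 135/8; d_c = 45/4·9/2 = 405/8
d = 2·135/8 + 405/8 = 675/8
t_c = 9/2 > 0 → v_max = v_peak = 45/4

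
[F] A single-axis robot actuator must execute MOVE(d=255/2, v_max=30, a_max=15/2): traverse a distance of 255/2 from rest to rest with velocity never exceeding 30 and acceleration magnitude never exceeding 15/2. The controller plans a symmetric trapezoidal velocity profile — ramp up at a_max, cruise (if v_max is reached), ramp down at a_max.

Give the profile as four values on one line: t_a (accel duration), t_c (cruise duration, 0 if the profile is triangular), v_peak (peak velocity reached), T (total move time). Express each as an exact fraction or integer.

vₘ²/aₘ = 30²/(15/2) = 120
255/2 ≥ 120 ⇒ cruise phase
t_a = 30/(15/2) = 4; v_peak = 30
d_cruise = 255/2 − 120 = 15/2; t_c = (15/2)/30 = 1/4
T = 2·4 + 1/4 = 33/4

t_a=4 t_c=1/4 v_peak=30 T=33/4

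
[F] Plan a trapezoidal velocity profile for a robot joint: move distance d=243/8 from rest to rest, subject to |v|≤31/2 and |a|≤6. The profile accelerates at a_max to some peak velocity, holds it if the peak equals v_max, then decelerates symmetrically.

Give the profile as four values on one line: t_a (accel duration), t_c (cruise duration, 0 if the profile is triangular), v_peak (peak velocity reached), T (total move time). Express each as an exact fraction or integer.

t_a=9/4 t_c=0 v_peak=27/2 T=9/2

(v_max)²/a_max = (31/2)²/6 = 961/24
243/8 < 961/24 ⇒ no cruise
v_peak = √(243/8·6) = √(729/4) = 27/2
t_a = (27/2)/6 = 9/4; t_c = 0
T = 2·9/4 = 9/2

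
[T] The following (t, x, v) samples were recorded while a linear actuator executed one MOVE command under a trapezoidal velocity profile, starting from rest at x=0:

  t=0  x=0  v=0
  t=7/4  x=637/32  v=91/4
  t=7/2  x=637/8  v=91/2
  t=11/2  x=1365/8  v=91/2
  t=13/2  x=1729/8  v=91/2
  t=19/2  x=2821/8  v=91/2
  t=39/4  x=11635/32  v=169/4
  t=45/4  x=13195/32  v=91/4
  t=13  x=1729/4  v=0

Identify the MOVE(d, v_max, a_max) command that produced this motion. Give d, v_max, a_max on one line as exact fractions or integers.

final state: t=13, x=1729/4, v=0 → d = 1729/4
a_max = (91/4−0)/(7/4−0) = 13
max v = 91/2 over t∈[7/2,19/2] → v_max = 91/2
check: 91/2·(7/2+6) = 1729/4 ✓

d=1729/4 v_max=91/2 a_max=13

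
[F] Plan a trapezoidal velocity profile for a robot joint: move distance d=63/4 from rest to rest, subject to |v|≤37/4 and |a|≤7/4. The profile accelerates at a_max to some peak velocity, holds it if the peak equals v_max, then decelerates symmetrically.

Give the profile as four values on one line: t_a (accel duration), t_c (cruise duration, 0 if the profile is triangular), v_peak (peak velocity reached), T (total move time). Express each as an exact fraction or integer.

vₘ²/aₘ = (37/4)²/(7/4) = 1369/28
63/4 < 1369/28 → triangular
v_peak = √(63/4·7/4) = √(441/16) = 21/4
t_a = (21/4)/(7/4) = 3; t_c = 0
T = 2·3 = 6

t_a=3 t_c=0 v_peak=21/4 T=6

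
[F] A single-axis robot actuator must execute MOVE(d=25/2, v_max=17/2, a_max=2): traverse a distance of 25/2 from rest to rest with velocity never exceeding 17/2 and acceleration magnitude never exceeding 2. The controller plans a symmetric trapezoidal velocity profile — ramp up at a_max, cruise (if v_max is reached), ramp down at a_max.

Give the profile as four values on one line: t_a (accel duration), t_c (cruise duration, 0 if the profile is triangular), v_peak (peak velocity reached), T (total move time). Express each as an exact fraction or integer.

t_a=5/2 t_c=0 v_peak=5 T=5

v_max²/a_max = (17/2)²/2 = 289/8
25/2 < 289/8 ⇒ no cruise
v_peak = √(25/2·2) = √25 = 5
t_a = 5/2; t_c = 0
T = 2·5/2 = 5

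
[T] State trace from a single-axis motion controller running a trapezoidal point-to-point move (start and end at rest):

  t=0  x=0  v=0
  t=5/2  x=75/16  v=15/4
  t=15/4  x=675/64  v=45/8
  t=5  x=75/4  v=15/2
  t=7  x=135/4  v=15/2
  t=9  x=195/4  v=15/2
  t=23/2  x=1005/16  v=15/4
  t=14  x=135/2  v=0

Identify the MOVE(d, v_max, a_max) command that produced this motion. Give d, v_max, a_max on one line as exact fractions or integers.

final state: t=14, x=135/2, v=0 → d = 135/2
a_max = (15/4−0)/(5/2−0) = 3/2
max v = 15/2 over t∈[5,9] → v_max = 15/2
check: 15/2·(5+4) = 135/2 ✓

d=135/2 v_max=15/2 a_max=3/2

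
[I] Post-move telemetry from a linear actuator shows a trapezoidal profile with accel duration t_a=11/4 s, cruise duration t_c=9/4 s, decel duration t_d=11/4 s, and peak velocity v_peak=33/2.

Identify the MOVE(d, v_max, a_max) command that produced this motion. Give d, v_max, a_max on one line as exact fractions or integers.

d=165/2 v_max=33/2 a_max=6

a_max = (33/2)/(11/4) = 6
d_a = ½·33/2·11/4 = 363/16; d_c = 33/2·9/4 = 297/8
d = 2·363/16 + 297/8 = 165/2
t_c = 9/4 > 0 → v_max = v_peak = 33/2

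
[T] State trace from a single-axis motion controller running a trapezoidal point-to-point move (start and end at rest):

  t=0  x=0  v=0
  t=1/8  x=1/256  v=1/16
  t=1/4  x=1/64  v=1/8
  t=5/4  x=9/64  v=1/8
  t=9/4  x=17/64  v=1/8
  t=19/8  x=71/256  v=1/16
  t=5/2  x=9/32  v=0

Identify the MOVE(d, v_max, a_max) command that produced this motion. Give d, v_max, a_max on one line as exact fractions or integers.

final state: t=5/2, x=9/32, v=0 → d = 9/32
a_max = (1/16−0)/(1/8−0) = 1/2
max v = 1/8 over t∈[1/4,9/4] → v_max = 1/8
check: 1/8·(1/4+2) = 9/32 ✓

d=9/32 v_max=1/8 a_max=1/2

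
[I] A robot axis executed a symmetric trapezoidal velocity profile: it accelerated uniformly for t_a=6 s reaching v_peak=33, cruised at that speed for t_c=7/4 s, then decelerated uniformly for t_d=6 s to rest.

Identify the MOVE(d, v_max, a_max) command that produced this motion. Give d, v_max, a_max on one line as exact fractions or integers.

a_max = 33/6 = 11/2
d_a = ½·33·6 = 99; d_c = 33·7/4 = 231/4
d = 2·99 + 231/4 = 1023/4
t_c = 7/4 > 0 ⇒ limit active, v_max = 33

d=1023/4 v_max=33 a_max=11/2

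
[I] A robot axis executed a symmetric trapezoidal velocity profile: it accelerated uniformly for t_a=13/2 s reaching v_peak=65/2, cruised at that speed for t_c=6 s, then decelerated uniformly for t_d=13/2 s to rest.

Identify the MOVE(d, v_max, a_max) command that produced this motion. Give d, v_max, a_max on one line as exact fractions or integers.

a_max = (65/2)/(13/2) = 5
d_a = ½·65/2·13/2 = 845/8; d_c = 65/2·6 = 195
d = 2·845/8 + 195 = 1625/4
t_c = 6 > 0 so v_max = 65/2

d=1625/4 v_max=65/2 a_max=5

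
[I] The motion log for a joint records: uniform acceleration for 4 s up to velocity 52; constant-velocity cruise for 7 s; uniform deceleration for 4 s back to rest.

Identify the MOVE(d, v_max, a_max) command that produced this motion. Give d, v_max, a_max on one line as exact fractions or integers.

a_max = 52/4 = 13
d_a = ½·52·4 = 104; d_c = 52·7 = 364
d = 2·104 + 364 = 572
t_c = 7 > 0 → v_max = v_peak = 52

d=572 v_max=52 a_max=13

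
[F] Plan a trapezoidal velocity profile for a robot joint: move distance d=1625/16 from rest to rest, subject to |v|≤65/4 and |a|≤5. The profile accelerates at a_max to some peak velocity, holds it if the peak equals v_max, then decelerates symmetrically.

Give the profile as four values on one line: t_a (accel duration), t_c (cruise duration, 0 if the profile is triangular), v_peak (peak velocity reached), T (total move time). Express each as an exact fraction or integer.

t_a=13/4 t_c=3 v_peak=65/4 T=19/2

v_max²/a_max = (65/4)²/5 = 845/16
1625/16 ≥ 845/16 so v_max reached
t_a = (65/4)/5 = 13/4; v_peak = 65/4
d_cruise = 1625/16 − 845/16 = 195/4; t_c = (195/4)/(65/4) = 3
T = 2·13/4 + 3 = 19/2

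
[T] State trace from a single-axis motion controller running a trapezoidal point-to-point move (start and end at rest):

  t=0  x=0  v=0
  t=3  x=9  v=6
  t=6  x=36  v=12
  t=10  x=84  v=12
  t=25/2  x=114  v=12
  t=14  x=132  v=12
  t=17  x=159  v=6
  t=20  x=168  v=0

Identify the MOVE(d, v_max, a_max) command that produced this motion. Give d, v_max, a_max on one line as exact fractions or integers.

d=168 v_max=12 a_max=2

final state: t=20, x=168, v=0 → d = 168
a_max = (6−0)/(3−0) = 2
max v = 12 over t∈[6,14] → v_max = 12
check: 12·(6+8) = 168 ✓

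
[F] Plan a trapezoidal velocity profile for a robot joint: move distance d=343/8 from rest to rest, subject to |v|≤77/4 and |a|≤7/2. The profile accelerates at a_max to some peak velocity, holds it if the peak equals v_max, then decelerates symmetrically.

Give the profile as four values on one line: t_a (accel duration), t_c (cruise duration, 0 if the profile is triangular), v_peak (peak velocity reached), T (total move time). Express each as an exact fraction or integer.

t_a=7/2 t_c=0 v_peak=49/4 T=7

vₘ²/aₘ = (77/4)²/(7/2) = 847/8
343/8 < 847/8 → triangular
v_peak = √(343/8·7/2) = √(2401/16) = 49/4
t_a = (49/4)/(7/2) = 7/2; t_c = 0
T = 2·7/2 = 7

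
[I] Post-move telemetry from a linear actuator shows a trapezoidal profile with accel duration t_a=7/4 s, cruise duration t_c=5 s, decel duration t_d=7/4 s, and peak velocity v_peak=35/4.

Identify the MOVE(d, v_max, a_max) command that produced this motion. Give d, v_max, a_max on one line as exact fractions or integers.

d=945/16 v_max=35/4 a_max=5

a_max = (35/4)/(7/4) = 5
d_a = ½·35/4·7/4 = 245/32; d_c = 35/4·5 = 175/4
d = 2·245/32 + 175/4 = 945/16
t_c = 5 > 0 ⇒ limit active, v_max = 35/4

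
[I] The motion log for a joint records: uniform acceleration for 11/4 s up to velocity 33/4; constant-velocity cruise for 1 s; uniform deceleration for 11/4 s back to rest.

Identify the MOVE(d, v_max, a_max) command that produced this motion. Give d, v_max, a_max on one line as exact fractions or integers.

a_max = (33/4)/(11/4) = 3
d_a = ½·33/4·11/4 = 363/32; d_c = 33/4·1 = 33/4
d = 2·363/32 + 33/4 = 495/16
t_c = 1 > 0 ⇒ limit active, v_max = 33/4

d=495/16 v_max=33/4 a_max=3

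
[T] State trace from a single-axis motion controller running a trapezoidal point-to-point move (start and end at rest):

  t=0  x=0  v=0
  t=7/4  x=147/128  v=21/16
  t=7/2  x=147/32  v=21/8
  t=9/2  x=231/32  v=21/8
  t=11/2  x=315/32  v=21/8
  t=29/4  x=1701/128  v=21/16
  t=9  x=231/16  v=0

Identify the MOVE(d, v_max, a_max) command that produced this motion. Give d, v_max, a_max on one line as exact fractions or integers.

final state: t=9, x=231/16, v=0 → d = 231/16
a_max = (21/16−0)/(7/4−0) = 3/4
max v = 21/8 over t∈[7/2,11/2] → v_max = 21/8
check: 21/8·(7/2+2) = 231/16 ✓

d=231/16 v_max=21/8 a_max=3/4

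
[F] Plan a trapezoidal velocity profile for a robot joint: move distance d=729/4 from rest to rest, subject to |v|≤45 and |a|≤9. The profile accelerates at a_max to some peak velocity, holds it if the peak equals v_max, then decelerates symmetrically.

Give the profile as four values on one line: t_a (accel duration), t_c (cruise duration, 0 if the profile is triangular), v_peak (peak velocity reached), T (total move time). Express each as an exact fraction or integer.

t_a=9/2 t_c=0 v_peak=81/2 T=9

vₘ²/aₘ = 45²/9 = 225
729/4 < 225 → triangular
v_peak = √(729/4·9) = √(6561/4) = 81/2
t_a = (81/2)/9 = 9/2; t_c = 0
T = 2·9/2 = 9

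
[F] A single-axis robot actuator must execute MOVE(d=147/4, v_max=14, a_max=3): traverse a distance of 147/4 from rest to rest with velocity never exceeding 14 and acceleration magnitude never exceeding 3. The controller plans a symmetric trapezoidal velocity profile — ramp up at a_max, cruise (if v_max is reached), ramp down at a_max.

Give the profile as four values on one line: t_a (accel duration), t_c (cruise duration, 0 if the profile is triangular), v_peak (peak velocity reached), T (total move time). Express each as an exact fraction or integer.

t_a=7/2 t_c=0 v_peak=21/2 T=7

(v_max)²/a_max = 14²/3 = 196/3
147/4 < 196/3 so t_c = 0
v_peak = √(147/4·3) = √(441/4) = 21/2
t_a = (21/2)/3 = 7/2; t_c = 0
T = 2·7/2 = 7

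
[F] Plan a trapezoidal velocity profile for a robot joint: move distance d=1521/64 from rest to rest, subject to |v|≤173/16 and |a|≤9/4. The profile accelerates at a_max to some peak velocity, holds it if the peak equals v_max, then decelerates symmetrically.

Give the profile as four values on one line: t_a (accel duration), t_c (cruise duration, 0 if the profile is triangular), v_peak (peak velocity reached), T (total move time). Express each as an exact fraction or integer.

t_a=13/4 t_c=0 v_peak=117/16 T=13/2

(v_max)²/a_max = (173/16)²/(9/4) = 29929/576
1521/64 < 29929/576 ⇒ no cruise
v_peak = √(1521/64·9/4) = √(13689/256) = 117/16
t_a = (117/16)/(9/4) = 13/4; t_c = 0
T = 2·13/4 = 13/2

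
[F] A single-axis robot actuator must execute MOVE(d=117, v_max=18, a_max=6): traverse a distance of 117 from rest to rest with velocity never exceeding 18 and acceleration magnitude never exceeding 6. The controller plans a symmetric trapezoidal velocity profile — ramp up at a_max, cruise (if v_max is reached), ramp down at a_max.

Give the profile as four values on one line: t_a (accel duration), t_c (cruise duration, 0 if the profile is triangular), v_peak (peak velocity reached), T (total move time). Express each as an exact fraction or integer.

vₘ²/aₘ = 18²/6 = 54
117 ≥ 54 so v_max reached
t_a = 18/6 = 3; v_peak = 18
d_cruise = 117 − 54 = 63; t_c = 63/18 = 7/2
T = 2·3 + 7/2 = 19/2

t_a=3 t_c=7/2 v_peak=18 T=19/2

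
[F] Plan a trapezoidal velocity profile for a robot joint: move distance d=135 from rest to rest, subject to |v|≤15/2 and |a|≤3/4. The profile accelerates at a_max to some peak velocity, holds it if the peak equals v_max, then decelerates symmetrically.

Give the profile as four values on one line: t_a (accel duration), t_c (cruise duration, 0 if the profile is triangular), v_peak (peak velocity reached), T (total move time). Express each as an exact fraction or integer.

t_a=10 t_c=8 v_peak=15/2 T=28

v_max²/a_max = (15/2)²/(3/4) = 75
135 ≥ 75 ⇒ cruise phase
t_a = (15/2)/(3/4) = 10; v_peak = 15/2
d_cruise = 135 − 75 = 60; t_c = 60/(15/2) = 8
T = 2·10 + 8 = 28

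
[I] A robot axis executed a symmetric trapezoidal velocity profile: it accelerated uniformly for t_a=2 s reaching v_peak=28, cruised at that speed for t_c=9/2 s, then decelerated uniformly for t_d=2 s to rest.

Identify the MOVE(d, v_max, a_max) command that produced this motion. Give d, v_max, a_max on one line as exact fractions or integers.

a_max = 28/2 = 14
d_a = ½·28·2 = 28; d_c = 28·9/2 = 126
d = 2·28 + 126 = 182
t_c = 9/2 > 0 so v_max = 28

d=182 v_max=28 a_max=14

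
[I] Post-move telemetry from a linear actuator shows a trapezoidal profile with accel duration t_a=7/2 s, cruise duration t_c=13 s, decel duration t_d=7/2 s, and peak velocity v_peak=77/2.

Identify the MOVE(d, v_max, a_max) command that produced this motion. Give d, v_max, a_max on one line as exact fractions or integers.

a_max = (77/2)/(7/2) = 11
d_a = ½·77/2·7/2 = 539/8; d_c = 77/2·13 = 1001/2
d = 2·539/8 + 1001/2 = 2541/4
t_c = 13 > 0 ⇒ limit active, v_max = 77/2

d=2541/4 v_max=77/2 a_max=11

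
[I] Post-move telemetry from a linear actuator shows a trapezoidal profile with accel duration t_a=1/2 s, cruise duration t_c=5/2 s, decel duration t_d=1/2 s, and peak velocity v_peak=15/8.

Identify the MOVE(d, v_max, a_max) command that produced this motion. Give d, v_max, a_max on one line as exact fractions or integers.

a_max = (15/8)/(1/2) = 15/4
d_a = ½·15/8·1/2 = 15/32; d_c = 15/8·5/2 = 75/16
d = 2·15/32 + 75/16 = 45/8
t_c = 5/2 > 0 ⇒ limit active, v_max = 15/8

d=45/8 v_max=15/8 a_max=15/4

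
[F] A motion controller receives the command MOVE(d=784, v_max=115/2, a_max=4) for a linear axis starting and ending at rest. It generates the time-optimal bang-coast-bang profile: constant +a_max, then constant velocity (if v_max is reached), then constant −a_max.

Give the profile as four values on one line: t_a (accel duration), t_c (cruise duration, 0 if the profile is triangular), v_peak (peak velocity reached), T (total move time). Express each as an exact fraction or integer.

v_max²/a_max = (115/2)²/4 = 13225/16
784 < 13225/16 so t_c = 0
v_peak = √(784·4) = √3136 = 56
t_a = 56/4 = 14; t_c = 0
T = 2·14 = 28

t_a=14 t_c=0 v_peak=56 T=28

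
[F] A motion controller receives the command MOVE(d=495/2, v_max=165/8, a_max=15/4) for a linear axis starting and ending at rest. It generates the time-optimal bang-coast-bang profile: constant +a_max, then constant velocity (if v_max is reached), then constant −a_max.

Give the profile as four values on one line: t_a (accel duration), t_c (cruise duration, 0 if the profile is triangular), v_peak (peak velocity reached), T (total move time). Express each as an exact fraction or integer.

t_a=11/2 t_c=13/2 v_peak=165/8 T=35/2

v_max²/a_max = (165/8)²/(15/4) = 1815/16
495/2 ≥ 1815/16 ⇒ cruise phase
t_a = (165/8)/(15/4) = 11/2; v_peak = 165/8
d_cruise = 495/2 − 1815/16 = 2145/16; t_c = (2145/16)/(165/8) = 13/2
T = 2·11/2 + 13/2 = 35/2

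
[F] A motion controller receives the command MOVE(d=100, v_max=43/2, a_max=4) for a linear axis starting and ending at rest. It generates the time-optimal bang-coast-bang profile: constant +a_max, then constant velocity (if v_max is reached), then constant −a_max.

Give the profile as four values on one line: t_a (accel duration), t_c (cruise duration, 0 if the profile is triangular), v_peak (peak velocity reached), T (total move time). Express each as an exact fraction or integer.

vₘ²/aₘ = (43/2)²/4 = 1849/16
100 < 1849/16 ⇒ no cruise
v_peak = √(100·4) = √400 = 20
t_a = 20/4 = 5; t_c = 0
T = 2·5 = 10

t_a=5 t_c=0 v_peak=20 T=10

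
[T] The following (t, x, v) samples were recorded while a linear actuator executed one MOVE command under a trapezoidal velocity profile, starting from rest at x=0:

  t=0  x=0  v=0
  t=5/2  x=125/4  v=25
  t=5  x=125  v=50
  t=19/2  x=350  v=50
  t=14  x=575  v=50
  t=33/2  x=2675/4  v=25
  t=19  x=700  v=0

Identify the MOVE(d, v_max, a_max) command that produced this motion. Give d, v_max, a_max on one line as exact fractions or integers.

final state: t=19, x=700, v=0 → d = 700
a_max = (25−0)/(5/2−0) = 10
max v = 50 over t∈[5,14] → v_max = 50
check: 50·(5+9) = 700 ✓

d=700 v_max=50 a_max=10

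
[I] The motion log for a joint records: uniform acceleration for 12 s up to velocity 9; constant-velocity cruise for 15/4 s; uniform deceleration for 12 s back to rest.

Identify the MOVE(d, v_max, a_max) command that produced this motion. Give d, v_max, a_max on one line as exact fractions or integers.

d=567/4 v_max=9 a_max=3/4

a_max = 9/12 = 3/4
d_a = ½·9·12 = 54; d_c = 9·15/4 = 135/4
d = 2·54 + 135/4 = 567/4
t_c = 15/4 > 0 so v_max = 9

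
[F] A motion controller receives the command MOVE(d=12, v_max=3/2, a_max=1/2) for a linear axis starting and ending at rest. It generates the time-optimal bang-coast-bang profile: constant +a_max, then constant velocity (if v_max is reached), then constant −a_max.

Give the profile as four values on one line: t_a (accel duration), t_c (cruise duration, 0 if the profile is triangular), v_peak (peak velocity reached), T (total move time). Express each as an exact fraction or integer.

(v_max)²/a_max = (3/2)²/(1/2) = 9/2
12 ≥ 9/2 → trapezoidal
t_a = (3/2)/(1/2) = 3; v_peak = 3/2
d_cruise = 12 − 9/2 = 15/2; t_c = (15/2)/(3/2) = 5
T = 2·3 + 5 = 11

t_a=3 t_c=5 v_peak=3/2 T=11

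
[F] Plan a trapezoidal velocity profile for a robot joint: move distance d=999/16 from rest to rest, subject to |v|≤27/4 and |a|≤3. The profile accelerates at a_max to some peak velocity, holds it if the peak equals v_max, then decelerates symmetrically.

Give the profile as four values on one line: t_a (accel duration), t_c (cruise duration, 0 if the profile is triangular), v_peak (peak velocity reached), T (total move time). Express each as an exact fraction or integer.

t_a=9/4 t_c=7 v_peak=27/4 T=23/2

vₘ²/aₘ = (27/4)²/3 = 243/16
999/16 ≥ 243/16 → trapezoidal
t_a = (27/4)/3 = 9/4; v_peak = 27/4
d_cruise = 999/16 − 243/16 = 189/4; t_c = (189/4)/(27/4) = 7
T = 2·9/4 + 7 = 23/2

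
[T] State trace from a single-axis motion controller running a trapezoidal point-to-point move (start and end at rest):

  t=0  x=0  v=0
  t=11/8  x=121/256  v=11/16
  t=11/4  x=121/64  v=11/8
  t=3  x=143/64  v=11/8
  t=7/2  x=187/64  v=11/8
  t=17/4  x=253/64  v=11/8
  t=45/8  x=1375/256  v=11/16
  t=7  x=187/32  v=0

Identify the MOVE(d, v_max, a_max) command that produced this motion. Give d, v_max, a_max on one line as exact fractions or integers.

final state: t=7, x=187/32, v=0 → d = 187/32
a_max = (11/16−0)/(11/8−0) = 1/2
max v = 11/8 over t∈[11/4,17/4] → v_max = 11/8
check: 11/8·(11/4+3/2) = 187/32 ✓

d=187/32 v_max=11/8 a_max=1/2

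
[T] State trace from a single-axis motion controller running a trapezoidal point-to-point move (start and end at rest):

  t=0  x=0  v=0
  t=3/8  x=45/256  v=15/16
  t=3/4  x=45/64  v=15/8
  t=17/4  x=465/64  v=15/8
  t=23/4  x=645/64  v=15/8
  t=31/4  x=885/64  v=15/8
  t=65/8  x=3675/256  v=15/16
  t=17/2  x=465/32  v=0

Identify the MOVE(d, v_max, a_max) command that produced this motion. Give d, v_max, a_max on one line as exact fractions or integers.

d=465/32 v_max=15/8 a_max=5/2

final state: t=17/2, x=465/32, v=0 → d = 465/32
a_max = (15/16−0)/(3/8−0) = 5/2
max v = 15/8 over t∈[3/4,31/4] → v_max = 15/8
check: 15/8·(3/4+7) = 465/32 ✓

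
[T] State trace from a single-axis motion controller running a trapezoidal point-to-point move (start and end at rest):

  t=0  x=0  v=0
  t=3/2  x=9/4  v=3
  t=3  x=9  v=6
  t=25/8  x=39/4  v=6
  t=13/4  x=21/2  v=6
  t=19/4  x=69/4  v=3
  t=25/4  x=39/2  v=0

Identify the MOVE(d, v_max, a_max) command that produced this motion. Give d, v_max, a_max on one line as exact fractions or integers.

final state: t=25/4, x=39/2, v=0 → d = 39/2
a_max = (3−0)/(3/2−0) = 2
max v = 6 over t∈[3,13/4] → v_max = 6
check: 6·(3+1/4) = 39/2 ✓

d=39/2 v_max=6 a_max=2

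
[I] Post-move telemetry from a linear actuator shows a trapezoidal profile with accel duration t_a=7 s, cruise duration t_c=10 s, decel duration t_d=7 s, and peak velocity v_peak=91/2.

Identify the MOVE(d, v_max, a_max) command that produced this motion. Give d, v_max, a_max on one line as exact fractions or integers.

a_max = (91/2)/7 = 13/2
d_a = ½·91/2·7 = 637/4; d_c = 91/2·10 = 455
d = 2·637/4 + 455 = 1547/2
t_c = 10 > 0 ⇒ limit active, v_max = 91/2

d=1547/2 v_max=91/2 a_max=13/2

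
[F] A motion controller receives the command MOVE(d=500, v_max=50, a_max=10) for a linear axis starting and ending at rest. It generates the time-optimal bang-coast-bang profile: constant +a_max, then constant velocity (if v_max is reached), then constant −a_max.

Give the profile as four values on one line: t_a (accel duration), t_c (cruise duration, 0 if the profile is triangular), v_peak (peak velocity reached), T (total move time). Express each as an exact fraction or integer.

vₘ²/aₘ = 50²/10 = 250
500 ≥ 250 so v_max reached
t_a = 50/10 = 5; v_peak = 50
d_cruise = 500 − 250 = 250; t_c = 250/50 = 5
T = 2·5 + 5 = 15

t_a=5 t_c=5 v_peak=50 T=15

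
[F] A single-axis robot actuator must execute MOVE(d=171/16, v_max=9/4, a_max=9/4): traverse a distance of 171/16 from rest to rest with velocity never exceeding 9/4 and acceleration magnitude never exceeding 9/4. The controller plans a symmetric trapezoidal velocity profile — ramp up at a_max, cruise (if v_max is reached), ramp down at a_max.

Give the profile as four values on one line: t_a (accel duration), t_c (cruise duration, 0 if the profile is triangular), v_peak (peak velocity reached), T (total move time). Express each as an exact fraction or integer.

t_a=1 t_c=15/4 v_peak=9/4 T=23/4

vₘ²/aₘ = (9/4)²/(9/4) = 9/4
171/16 ≥ 9/4 ⇒ cruise phase
t_a = (9/4)/(9/4) = 1; v_peak = 9/4
d_cruise = 171/16 − 9/4 = 135/16; t_c = (135/16)/(9/4) = 15/4
T = 2·1 + 15/4 = 23/4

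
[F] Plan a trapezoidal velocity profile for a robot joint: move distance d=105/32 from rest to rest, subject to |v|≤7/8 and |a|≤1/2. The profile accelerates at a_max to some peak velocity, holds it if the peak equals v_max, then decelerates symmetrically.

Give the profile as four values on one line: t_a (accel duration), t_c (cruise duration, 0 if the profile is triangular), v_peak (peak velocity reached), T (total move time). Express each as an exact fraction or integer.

vₘ²/aₘ = (7/8)²/(1/2) = 49/32
105/32 ≥ 49/32 → trapezoidal
t_a = (7/8)/(1/2) = 7/4; v_peak = 7/8
d_cruise = 105/32 − 49/32 = 7/4; t_c = (7/4)/(7/8) = 2
T = 2·7/4 + 2 = 11/2

t_a=7/4 t_c=2 v_peak=7/8 T=11/2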